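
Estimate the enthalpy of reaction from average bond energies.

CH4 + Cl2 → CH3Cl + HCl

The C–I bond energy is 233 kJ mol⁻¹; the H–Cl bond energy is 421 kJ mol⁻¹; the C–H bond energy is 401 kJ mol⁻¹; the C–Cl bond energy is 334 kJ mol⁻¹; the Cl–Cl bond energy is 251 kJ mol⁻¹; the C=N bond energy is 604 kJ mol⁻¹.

ΔH ≈ −103 kJ

Bonds broken (reactants):
  C–H: 4 × 401 = 1604
  Cl–Cl: 1 × 251 = 251
  Σ(broken) = 1855 kJ
Bonds formed (products):
  C–Cl: 1 × 334 = 334
  C–H: 3 × 401 = 1203
  H–Cl: 1 × 421 = 421
  Σ(formed) = 1958 kJ
ΔH = Σ(broken) − Σ(formed) = 1855 − 1958 = −103 kJ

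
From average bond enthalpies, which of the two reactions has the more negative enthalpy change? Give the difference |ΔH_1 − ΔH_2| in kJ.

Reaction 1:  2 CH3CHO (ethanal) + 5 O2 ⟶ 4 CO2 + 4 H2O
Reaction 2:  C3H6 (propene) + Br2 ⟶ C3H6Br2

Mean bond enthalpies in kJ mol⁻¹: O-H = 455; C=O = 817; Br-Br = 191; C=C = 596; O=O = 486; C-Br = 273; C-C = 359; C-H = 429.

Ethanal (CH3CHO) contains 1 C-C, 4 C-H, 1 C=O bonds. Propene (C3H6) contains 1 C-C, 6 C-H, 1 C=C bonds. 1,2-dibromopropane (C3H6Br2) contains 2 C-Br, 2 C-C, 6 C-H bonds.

Reaction 1, by 1844 kJ

Reaction 1:
  Bonds broken (reactants):
    C-C: 2 × 359 = 718
    C-H: 8 × 429 = 3432
    C=O: 2 × 817 = 1634
    O=O: 5 × 486 = 2430
    Σ(broken) = 8214 kJ
  Bonds formed (products):
    C=O: 8 × 817 = 6536
    O-H: 8 × 455 = 3640
    Σ(formed) = 10176 kJ
  ΔH_1 = 8214 − 10176 = −1962 kJ
Reaction 2:
  Bonds broken (reactants):
    Br-Br: 1 × 191 = 191
    C-C: 1 × 359 = 359
    C-H: 6 × 429 = 2574
    C=C: 1 × 596 = 596
    Σ(broken) = 3720 kJ
  Bonds formed (products):
    C-Br: 2 × 273 = 546
    C-C: 2 × 359 = 718
    C-H: 6 × 429 = 2574
    Σ(formed) = 3838 kJ
  ΔH_2 = 3720 − 3838 = −118 kJ
ΔH_1 − ΔH_2 = −1844 kJ, so reaction 1 has the more negative ΔH; |ΔH_1 − ΔH_2| = 1844 kJ.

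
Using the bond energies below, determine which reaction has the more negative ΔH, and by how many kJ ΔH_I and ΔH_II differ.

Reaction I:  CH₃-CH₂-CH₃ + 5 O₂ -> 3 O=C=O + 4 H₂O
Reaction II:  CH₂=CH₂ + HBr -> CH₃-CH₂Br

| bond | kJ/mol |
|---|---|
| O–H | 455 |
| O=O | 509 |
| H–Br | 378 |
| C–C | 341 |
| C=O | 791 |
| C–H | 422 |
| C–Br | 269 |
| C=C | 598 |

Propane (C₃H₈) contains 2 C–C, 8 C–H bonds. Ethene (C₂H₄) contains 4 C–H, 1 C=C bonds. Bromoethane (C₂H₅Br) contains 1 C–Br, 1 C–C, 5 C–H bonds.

Reaction I, by 1727 kJ

Reaction I:
  Bonds broken (reactants):
    C–C: 2 × 341 = 682
    C–H: 8 × 422 = 3376
    O=O: 5 × 509 = 2545
    Σ(broken) = 6603 kJ
  Bonds formed (products):
    C=O: 6 × 791 = 4746
    O–H: 8 × 455 = 3640
    Σ(formed) = 8386 kJ
  ΔH_I = 6603 − 8386 = −1783 kJ
Reaction II:
  Bonds broken (reactants):
    C–H: 4 × 422 = 1688
    C=C: 1 × 598 = 598
    H–Br: 1 × 378 = 378
    Σ(broken) = 2664 kJ
  Bonds formed (products):
    C–Br: 1 × 269 = 269
    C–C: 1 × 341 = 341
    C–H: 5 × 422 = 2110
    Σ(formed) = 2720 kJ
  ΔH_II = 2664 − 2720 = −56 kJ
ΔH_I − ΔH_II = −1727 kJ, so reaction I has the more negative ΔH; |ΔH_I − ΔH_II| = 1727 kJ.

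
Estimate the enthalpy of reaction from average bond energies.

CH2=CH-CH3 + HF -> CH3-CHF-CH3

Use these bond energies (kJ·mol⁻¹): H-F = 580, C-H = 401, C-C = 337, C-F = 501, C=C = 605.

ΔH ≈ −54 kJ

Bonds broken (reactants):
  C-C: 1 × 337 = 337
  C-H: 6 × 401 = 2406
  C=C: 1 × 605 = 605
  H-F: 1 × 580 = 580
  Σ(broken) = 3928 kJ
Bonds formed (products):
  C-C: 2 × 337 = 674
  C-F: 1 × 501 = 501
  C-H: 7 × 401 = 2807
  Σ(formed) = 3982 kJ
ΔH = Σ(broken) − Σ(formed) = 3928 − 3982 = −54 kJ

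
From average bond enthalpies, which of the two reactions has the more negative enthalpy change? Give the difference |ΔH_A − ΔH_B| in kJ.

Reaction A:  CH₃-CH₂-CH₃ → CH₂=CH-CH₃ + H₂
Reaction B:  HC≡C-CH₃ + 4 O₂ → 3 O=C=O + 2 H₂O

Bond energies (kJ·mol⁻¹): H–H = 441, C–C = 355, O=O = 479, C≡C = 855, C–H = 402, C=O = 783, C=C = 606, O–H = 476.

Reaction B, by 1980 kJ

Reaction A:
  Bonds broken (reactants):
    C–C: 2 × 355 = 710
    C–H: 8 × 402 = 3216
    Σ(broken) = 3926 kJ
  Bonds formed (products):
    C–C: 1 × 355 = 355
    C–H: 6 × 402 = 2412
    C=C: 1 × 606 = 606
    H–H: 1 × 441 = 441
    Σ(formed) = 3814 kJ
  ΔH_A = 3926 − 3814 = +112 kJ
Reaction B:
  Bonds broken (reactants):
    C≡C: 1 × 855 = 855
    C–C: 1 × 355 = 355
    C–H: 4 × 402 = 1608
    O=O: 4 × 479 = 1916
    Σ(broken) = 4734 kJ
  Bonds formed (products):
    C=O: 6 × 783 = 4698
    O–H: 4 × 476 = 1904
    Σ(formed) = 6602 kJ
  ΔH_B = 4734 − 6602 = −1868 kJ
ΔH_A − ΔH_B = +1980 kJ, so reaction B has the more negative ΔH; |ΔH_A − ΔH_B| = 1980 kJ.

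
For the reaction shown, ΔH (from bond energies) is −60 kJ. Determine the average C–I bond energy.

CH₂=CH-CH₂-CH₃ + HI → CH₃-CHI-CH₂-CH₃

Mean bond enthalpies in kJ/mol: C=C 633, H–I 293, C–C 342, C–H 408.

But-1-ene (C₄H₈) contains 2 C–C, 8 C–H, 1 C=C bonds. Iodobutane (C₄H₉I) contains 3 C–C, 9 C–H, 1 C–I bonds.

Let D be the C–I bond energy.
Σ(broken) = 2×342 + 8×408 + 1×633 + 1×293 = 4874
Σ(formed) = 3×342 + 9×408 + 1×D = 4698 + D
ΔH = Σ(broken) − Σ(formed) = (4874) − (4698 + D) = +176 − D
Setting this equal to −60 kJ gives D = 236 kJ/mol.

D(C–I) ≈ 236 kJ/mol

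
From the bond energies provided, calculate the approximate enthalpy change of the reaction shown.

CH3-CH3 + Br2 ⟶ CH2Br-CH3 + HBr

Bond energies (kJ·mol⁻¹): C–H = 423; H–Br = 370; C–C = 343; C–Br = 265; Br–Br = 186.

ΔH ≈ −26 kJ

Bonds broken (reactants):
  Br–Br: 1 × 186 = 186
  C–C: 1 × 343 = 343
  C–H: 6 × 423 = 2538
  Σ(broken) = 3067 kJ
Bonds formed (products):
  C–Br: 1 × 265 = 265
  C–C: 1 × 343 = 343
  C–H: 5 × 423 = 2115
  H–Br: 1 × 370 = 370
  Σ(formed) = 3093 kJ
ΔH = Σ(broken) − Σ(formed) = 3067 − 3093 = −26 kJ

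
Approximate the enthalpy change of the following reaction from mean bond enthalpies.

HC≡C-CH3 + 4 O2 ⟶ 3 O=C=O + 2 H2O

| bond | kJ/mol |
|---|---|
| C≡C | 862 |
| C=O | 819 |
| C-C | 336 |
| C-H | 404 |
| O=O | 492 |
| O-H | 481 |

ΔH ≈ −2056 kJ

Bonds broken (reactants):
  C≡C: 1 × 862 = 862
  C-C: 1 × 336 = 336
  C-H: 4 × 404 = 1616
  O=O: 4 × 492 = 1968
  Σ(broken) = 4782 kJ
Bonds formed (products):
  C=O: 6 × 819 = 4914
  O-H: 4 × 481 = 1924
  Σ(formed) = 6838 kJ
ΔH = Σ(broken) − Σ(formed) = 4782 − 6838 = −2056 kJ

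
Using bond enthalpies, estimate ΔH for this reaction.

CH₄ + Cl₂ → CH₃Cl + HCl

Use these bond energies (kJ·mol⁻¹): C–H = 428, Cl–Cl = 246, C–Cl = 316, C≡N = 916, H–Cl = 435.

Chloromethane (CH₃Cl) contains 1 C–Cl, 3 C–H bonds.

Bonds broken (reactants):
  C–H: 4 × 428 = 1712
  Cl–Cl: 1 × 246 = 246
  Σ(broken) = 1958 kJ
Bonds formed (products):
  C–Cl: 1 × 316 = 316
  C–H: 3 × 428 = 1284
  H–Cl: 1 × 435 = 435
  Σ(formed) = 2035 kJ
ΔH = Σ(broken) − Σ(formed) = 1958 − 2035 = −77 kJ

ΔH ≈ −77 kJ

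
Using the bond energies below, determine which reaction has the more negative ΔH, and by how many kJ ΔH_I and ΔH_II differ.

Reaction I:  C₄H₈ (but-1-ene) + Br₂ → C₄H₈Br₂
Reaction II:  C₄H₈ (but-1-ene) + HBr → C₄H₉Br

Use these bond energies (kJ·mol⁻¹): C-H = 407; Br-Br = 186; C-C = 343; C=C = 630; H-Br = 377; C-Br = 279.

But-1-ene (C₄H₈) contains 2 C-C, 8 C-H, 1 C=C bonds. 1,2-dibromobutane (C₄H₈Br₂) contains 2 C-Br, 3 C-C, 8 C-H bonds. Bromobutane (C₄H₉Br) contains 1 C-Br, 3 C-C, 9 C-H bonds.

Reaction I:
  Bonds broken (reactants):
    Br-Br: 1 × 186 = 186
    C-C: 2 × 343 = 686
    C-H: 8 × 407 = 3256
    C=C: 1 × 630 = 630
    Σ(broken) = 4758 kJ
  Bonds formed (products):
    C-Br: 2 × 279 = 558
    C-C: 3 × 343 = 1029
    C-H: 8 × 407 = 3256
    Σ(formed) = 4843 kJ
  ΔH_I = 4758 − 4843 = −85 kJ
Reaction II:
  Bonds broken (reactants):
    C-C: 2 × 343 = 686
    C-H: 8 × 407 = 3256
    C=C: 1 × 630 = 630
    H-Br: 1 × 377 = 377
    Σ(broken) = 4949 kJ
  Bonds formed (products):
    C-Br: 1 × 279 = 279
    C-C: 3 × 343 = 1029
    C-H: 9 × 407 = 3663
    Σ(formed) = 4971 kJ
  ΔH_II = 4949 − 4971 = −22 kJ
ΔH_I − ΔH_II = −63 kJ, so reaction I has the more negative ΔH; |ΔH_I − ΔH_II| = 63 kJ.

Reaction I, by 63 kJ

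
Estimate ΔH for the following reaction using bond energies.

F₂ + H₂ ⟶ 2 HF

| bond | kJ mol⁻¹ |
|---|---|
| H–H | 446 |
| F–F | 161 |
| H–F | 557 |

ΔH ≈ −507 kJ

Bonds broken (reactants):
  F–F: 1 × 161 = 161
  H–H: 1 × 446 = 446
  Σ(broken) = 607 kJ
Bonds formed (products):
  H–F: 2 × 557 = 1114
  Σ(formed) = 1114 kJ
ΔH = Σ(broken) − Σ(formed) = 607 − 1114 = −507 kJ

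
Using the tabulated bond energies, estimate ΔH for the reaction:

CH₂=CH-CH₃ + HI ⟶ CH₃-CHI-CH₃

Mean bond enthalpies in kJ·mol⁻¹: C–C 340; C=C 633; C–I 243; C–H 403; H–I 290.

ΔH ≈ −63 kJ

Bonds broken (reactants):
  C–C: 1 × 340 = 340
  C–H: 6 × 403 = 2418
  C=C: 1 × 633 = 633
  H–I: 1 × 290 = 290
  Σ(broken) = 3681 kJ
Bonds formed (products):
  C–C: 2 × 340 = 680
  C–H: 7 × 403 = 2821
  C–I: 1 × 243 = 243
  Σ(formed) = 3744 kJ
ΔH = Σ(broken) − Σ(formed) = 3681 − 3744 = −63 kJ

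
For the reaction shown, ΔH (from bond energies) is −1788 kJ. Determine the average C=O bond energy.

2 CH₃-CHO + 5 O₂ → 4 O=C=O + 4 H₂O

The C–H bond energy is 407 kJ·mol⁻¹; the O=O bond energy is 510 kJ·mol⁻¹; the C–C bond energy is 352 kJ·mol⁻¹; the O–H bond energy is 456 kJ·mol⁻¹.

Let D be the C=O bond energy.
Σ(broken) = 2×352 + 8×407 + 2×D + 5×510 = 6510 + 2D
Σ(formed) = 8×D + 8×456 = 3648 + 8D
ΔH = Σ(broken) − Σ(formed) = (6510 + 2D) − (3648 + 8D) = +2862 − 6D
Setting this equal to −1788 kJ gives 6D = 4650, so D = 775 kJ/mol.

D(C=O) ≈ 775 kJ/mol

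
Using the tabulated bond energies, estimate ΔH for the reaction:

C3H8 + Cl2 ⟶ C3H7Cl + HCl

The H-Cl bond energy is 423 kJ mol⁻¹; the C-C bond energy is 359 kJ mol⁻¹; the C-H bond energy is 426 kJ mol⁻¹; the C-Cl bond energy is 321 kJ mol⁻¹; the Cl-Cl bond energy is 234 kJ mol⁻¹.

ΔH ≈ −84 kJ

Bonds broken (reactants):
  C-C: 2 × 359 = 718
  C-H: 8 × 426 = 3408
  Cl-Cl: 1 × 234 = 234
  Σ(broken) = 4360 kJ
Bonds formed (products):
  C-C: 2 × 359 = 718
  C-Cl: 1 × 321 = 321
  C-H: 7 × 426 = 2982
  H-Cl: 1 × 423 = 423
  Σ(formed) = 4444 kJ
ΔH = Σ(broken) − Σ(formed) = 4360 − 4444 = −84 kJ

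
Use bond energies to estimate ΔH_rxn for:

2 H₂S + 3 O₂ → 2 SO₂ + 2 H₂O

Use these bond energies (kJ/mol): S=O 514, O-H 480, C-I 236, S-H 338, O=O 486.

ΔH ≈ −1166 kJ

Bonds broken (reactants):
  O=O: 3 × 486 = 1458
  S-H: 4 × 338 = 1352
  Σ(broken) = 2810 kJ
Bonds formed (products):
  O-H: 4 × 480 = 1920
  S=O: 4 × 514 = 2056
  Σ(formed) = 3976 kJ
ΔH = Σ(broken) − Σ(formed) = 2810 − 3976 = −1166 kJ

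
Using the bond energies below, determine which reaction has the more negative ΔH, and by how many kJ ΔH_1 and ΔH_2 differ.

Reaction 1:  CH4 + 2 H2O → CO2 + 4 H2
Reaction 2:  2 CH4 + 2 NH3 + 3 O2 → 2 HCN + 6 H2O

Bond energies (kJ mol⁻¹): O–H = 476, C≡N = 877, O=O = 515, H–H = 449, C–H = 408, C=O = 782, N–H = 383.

Reaction 1:
  Bonds broken (reactants):
    C–H: 4 × 408 = 1632
    O–H: 4 × 476 = 1904
    Σ(broken) = 3536 kJ
  Bonds formed (products):
    C=O: 2 × 782 = 1564
    H–H: 4 × 449 = 1796
    Σ(formed) = 3360 kJ
  ΔH_1 = 3536 − 3360 = +176 kJ
Reaction 2:
  Bonds broken (reactants):
    C–H: 8 × 408 = 3264
    N–H: 6 × 383 = 2298
    O=O: 3 × 515 = 1545
    Σ(broken) = 7107 kJ
  Bonds formed (products):
    C≡N: 2 × 877 = 1754
    C–H: 2 × 408 = 816
    O–H: 12 × 476 = 5712
    Σ(formed) = 8282 kJ
  ΔH_2 = 7107 − 8282 = −1175 kJ
ΔH_1 − ΔH_2 = +1351 kJ, so reaction 2 has the more negative ΔH; |ΔH_1 − ΔH_2| = 1351 kJ.

Reaction 2, by 1351 kJ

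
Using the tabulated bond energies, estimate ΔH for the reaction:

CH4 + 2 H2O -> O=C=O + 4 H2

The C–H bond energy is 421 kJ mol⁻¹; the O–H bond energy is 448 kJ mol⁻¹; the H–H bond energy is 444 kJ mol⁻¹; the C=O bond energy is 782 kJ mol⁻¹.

Bonds broken (reactants):
  C–H: 4 × 421 = 1684
  O–H: 4 × 448 = 1792
  Σ(broken) = 3476 kJ
Bonds formed (products):
  C=O: 2 × 782 = 1564
  H–H: 4 × 444 = 1776
  Σ(formed) = 3340 kJ
ΔH = Σ(broken) − Σ(formed) = 3476 − 3340 = +136 kJ

ΔH ≈ +136 kJ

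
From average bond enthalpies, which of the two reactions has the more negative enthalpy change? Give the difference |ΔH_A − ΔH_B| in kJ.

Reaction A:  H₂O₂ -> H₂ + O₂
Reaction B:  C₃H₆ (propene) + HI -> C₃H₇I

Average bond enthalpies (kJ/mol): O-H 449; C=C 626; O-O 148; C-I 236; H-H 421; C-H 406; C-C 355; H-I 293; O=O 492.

Reaction A:
  Bonds broken (reactants):
    O-H: 2 × 449 = 898
    O-O: 1 × 148 = 148
    Σ(broken) = 1046 kJ
  Bonds formed (products):
    H-H: 1 × 421 = 421
    O=O: 1 × 492 = 492
    Σ(formed) = 913 kJ
  ΔH_A = 1046 − 913 = +133 kJ
Reaction B:
  Bonds broken (reactants):
    C-C: 1 × 355 = 355
    C-H: 6 × 406 = 2436
    C=C: 1 × 626 = 626
    H-I: 1 × 293 = 293
    Σ(broken) = 3710 kJ
  Bonds formed (products):
    C-C: 2 × 355 = 710
    C-H: 7 × 406 = 2842
    C-I: 1 × 236 = 236
    Σ(formed) = 3788 kJ
  ΔH_B = 3710 − 3788 = −78 kJ
ΔH_A − ΔH_B = +211 kJ, so reaction B has the more negative ΔH; |ΔH_A − ΔH_B| = 211 kJ.

Reaction B, by 211 kJ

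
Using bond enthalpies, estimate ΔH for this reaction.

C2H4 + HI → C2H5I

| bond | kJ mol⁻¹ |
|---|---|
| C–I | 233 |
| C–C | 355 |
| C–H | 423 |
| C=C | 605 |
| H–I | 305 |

Bonds broken (reactants):
  C–H: 4 × 423 = 1692
  C=C: 1 × 605 = 605
  H–I: 1 × 305 = 305
  Σ(broken) = 2602 kJ
Bonds formed (products):
  C–C: 1 × 355 = 355
  C–H: 5 × 423 = 2115
  C–I: 1 × 233 = 233
  Σ(formed) = 2703 kJ
ΔH = Σ(broken) − Σ(formed) = 2602 − 2703 = −101 kJ

ΔH ≈ −101 kJ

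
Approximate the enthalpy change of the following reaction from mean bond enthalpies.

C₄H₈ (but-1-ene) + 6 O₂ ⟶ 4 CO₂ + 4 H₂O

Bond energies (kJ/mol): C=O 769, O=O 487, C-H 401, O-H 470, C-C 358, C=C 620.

ΔH ≈ −2446 kJ

Bonds broken (reactants):
  C-C: 2 × 358 = 716
  C-H: 8 × 401 = 3208
  C=C: 1 × 620 = 620
  O=O: 6 × 487 = 2922
  Σ(broken) = 7466 kJ
Bonds formed (products):
  C=O: 8 × 769 = 6152
  O-H: 8 × 470 = 3760
  Σ(formed) = 9912 kJ
ΔH = Σ(broken) − Σ(formed) = 7466 − 9912 = −2446 kJ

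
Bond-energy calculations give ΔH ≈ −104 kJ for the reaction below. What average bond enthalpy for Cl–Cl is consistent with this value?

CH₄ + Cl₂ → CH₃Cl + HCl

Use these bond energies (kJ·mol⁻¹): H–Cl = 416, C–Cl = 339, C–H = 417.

Let D be the Cl–Cl bond energy.
Σ(broken) = 4×417 + 1×D = 1668 + D
Σ(formed) = 1×339 + 3×417 + 1×416 = 2006
ΔH = Σ(broken) − Σ(formed) = (1668 + D) − (2006) = −338 + D
Setting this equal to −104 kJ gives D = 234 kJ/mol.

D(Cl–Cl) ≈ 234 kJ/mol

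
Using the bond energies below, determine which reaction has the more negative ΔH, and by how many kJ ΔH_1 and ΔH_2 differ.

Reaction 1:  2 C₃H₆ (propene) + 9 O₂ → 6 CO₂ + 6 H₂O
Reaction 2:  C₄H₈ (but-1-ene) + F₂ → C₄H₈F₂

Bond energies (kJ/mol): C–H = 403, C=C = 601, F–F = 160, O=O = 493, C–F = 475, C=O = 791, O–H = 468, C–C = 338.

Reaction 1, by 3430 kJ

Reaction 1:
  Bonds broken (reactants):
    C–C: 2 × 338 = 676
    C–H: 12 × 403 = 4836
    C=C: 2 × 601 = 1202
    O=O: 9 × 493 = 4437
    Σ(broken) = 11151 kJ
  Bonds formed (products):
    C=O: 12 × 791 = 9492
    O–H: 12 × 468 = 5616
    Σ(formed) = 15108 kJ
  ΔH_1 = 11151 − 15108 = −3957 kJ
Reaction 2:
  Bonds broken (reactants):
    C–C: 2 × 338 = 676
    C–H: 8 × 403 = 3224
    C=C: 1 × 601 = 601
    F–F: 1 × 160 = 160
    Σ(broken) = 4661 kJ
  Bonds formed (products):
    C–C: 3 × 338 = 1014
    C–F: 2 × 475 = 950
    C–H: 8 × 403 = 3224
    Σ(formed) = 5188 kJ
  ΔH_2 = 4661 − 5188 = −527 kJ
ΔH_1 − ΔH_2 = −3430 kJ, so reaction 1 has the more negative ΔH; |ΔH_1 − ΔH_2| = 3430 kJ.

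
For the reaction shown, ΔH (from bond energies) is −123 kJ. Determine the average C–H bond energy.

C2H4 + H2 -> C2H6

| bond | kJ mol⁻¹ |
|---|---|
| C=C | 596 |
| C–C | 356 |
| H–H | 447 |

D(C–H) ≈ 405 kJ/mol

Let D be the C–H bond energy.
Σ(broken) = 4×D + 1×596 + 1×447 = 1043 + 4D
Σ(formed) = 1×356 + 6×D = 356 + 6D
ΔH = Σ(broken) − Σ(formed) = (1043 + 4D) − (356 + 6D) = +687 − 2D
Setting this equal to −123 kJ gives 2D = 810, so D = 405 kJ/mol.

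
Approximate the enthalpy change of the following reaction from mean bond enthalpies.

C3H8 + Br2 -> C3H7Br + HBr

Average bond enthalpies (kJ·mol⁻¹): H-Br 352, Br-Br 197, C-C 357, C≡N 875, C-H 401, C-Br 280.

ΔH ≈ −34 kJ

Bonds broken (reactants):
  Br-Br: 1 × 197 = 197
  C-C: 2 × 357 = 714
  C-H: 8 × 401 = 3208
  Σ(broken) = 4119 kJ
Bonds formed (products):
  C-Br: 1 × 280 = 280
  C-C: 2 × 357 = 714
  C-H: 7 × 401 = 2807
  H-Br: 1 × 352 = 352
  Σ(formed) = 4153 kJ
ΔH = Σ(broken) − Σ(formed) = 4119 − 4153 = −34 kJ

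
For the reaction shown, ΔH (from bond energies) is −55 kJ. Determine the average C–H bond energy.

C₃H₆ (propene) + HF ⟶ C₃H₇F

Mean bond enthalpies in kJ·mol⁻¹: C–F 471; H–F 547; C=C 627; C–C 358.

D(C–H) ≈ 400 kJ/mol

Let D be the C–H bond energy.
Σ(broken) = 1×358 + 6×D + 1×627 + 1×547 = 1532 + 6D
Σ(formed) = 2×358 + 1×471 + 7×D = 1187 + 7D
ΔH = Σ(broken) − Σ(formed) = (1532 + 6D) − (1187 + 7D) = +345 − D
Setting this equal to −55 kJ gives D = 400 kJ/mol.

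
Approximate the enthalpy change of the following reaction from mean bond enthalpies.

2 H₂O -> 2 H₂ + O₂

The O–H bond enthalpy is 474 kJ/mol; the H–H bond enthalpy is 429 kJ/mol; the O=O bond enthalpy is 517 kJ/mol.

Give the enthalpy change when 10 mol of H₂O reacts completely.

ΔH = +2605 kJ

Bonds broken (reactants):
  O–H: 4 × 474 = 1896
  Σ(broken) = 1896 kJ
Bonds formed (products):
  H–H: 2 × 429 = 858
  O=O: 1 × 517 = 517
  Σ(formed) = 1375 kJ
ΔH = Σ(broken) − Σ(formed) = 1896 − 1375 = +521 kJ
For 5× the reaction as written: 5 × (+521) = +2605 kJ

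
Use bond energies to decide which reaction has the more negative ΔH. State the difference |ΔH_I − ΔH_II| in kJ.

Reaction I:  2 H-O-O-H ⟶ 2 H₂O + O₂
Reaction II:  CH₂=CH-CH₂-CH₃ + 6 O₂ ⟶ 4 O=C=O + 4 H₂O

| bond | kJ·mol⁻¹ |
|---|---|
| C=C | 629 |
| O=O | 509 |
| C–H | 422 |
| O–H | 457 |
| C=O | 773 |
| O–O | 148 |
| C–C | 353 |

Reaction II, by 1862 kJ

Reaction I:
  Bonds broken (reactants):
    O–H: 4 × 457 = 1828
    O–O: 2 × 148 = 296
    Σ(broken) = 2124 kJ
  Bonds formed (products):
    O–H: 4 × 457 = 1828
    O=O: 1 × 509 = 509
    Σ(formed) = 2337 kJ
  ΔH_I = 2124 − 2337 = −213 kJ
Reaction II:
  Bonds broken (reactants):
    C–C: 2 × 353 = 706
    C–H: 8 × 422 = 3376
    C=C: 1 × 629 = 629
    O=O: 6 × 509 = 3054
    Σ(broken) = 7765 kJ
  Bonds formed (products):
    C=O: 8 × 773 = 6184
    O–H: 8 × 457 = 3656
    Σ(formed) = 9840 kJ
  ΔH_II = 7765 − 9840 = −2075 kJ
ΔH_I − ΔH_II = +1862 kJ, so reaction II has the more negative ΔH; |ΔH_I − ΔH_II| = 1862 kJ.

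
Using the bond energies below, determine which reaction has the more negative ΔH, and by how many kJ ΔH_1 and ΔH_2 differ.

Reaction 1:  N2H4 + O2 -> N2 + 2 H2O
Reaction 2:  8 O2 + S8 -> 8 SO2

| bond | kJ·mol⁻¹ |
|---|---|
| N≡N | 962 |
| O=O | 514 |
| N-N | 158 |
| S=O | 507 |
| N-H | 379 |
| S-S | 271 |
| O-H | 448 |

Reaction 2, by 1266 kJ

Reaction 1:
  Bonds broken (reactants):
    N-H: 4 × 379 = 1516
    N-N: 1 × 158 = 158
    O=O: 1 × 514 = 514
    Σ(broken) = 2188 kJ
  Bonds formed (products):
    N≡N: 1 × 962 = 962
    O-H: 4 × 448 = 1792
    Σ(formed) = 2754 kJ
  ΔH_1 = 2188 − 2754 = −566 kJ
Reaction 2:
  Bonds broken (reactants):
    O=O: 8 × 514 = 4112
    S-S: 8 × 271 = 2168
    Σ(broken) = 6280 kJ
  Bonds formed (products):
    S=O: 16 × 507 = 8112
    Σ(formed) = 8112 kJ
  ΔH_2 = 6280 − 8112 = −1832 kJ
ΔH_1 − ΔH_2 = +1266 kJ, so reaction 2 has the more negative ΔH; |ΔH_1 − ΔH_2| = 1266 kJ.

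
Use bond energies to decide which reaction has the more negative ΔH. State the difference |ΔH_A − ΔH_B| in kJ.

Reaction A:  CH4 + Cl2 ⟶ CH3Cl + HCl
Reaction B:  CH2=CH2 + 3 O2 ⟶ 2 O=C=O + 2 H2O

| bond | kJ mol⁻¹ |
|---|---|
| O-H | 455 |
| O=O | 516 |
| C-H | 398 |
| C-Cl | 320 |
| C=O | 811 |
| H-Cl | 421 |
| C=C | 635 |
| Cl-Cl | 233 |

Reaction A:
  Bonds broken (reactants):
    C-H: 4 × 398 = 1592
    Cl-Cl: 1 × 233 = 233
    Σ(broken) = 1825 kJ
  Bonds formed (products):
    C-Cl: 1 × 320 = 320
    C-H: 3 × 398 = 1194
    H-Cl: 1 × 421 = 421
    Σ(formed) = 1935 kJ
  ΔH_A = 1825 − 1935 = −110 kJ
Reaction B:
  Bonds broken (reactants):
    C-H: 4 × 398 = 1592
    C=C: 1 × 635 = 635
    O=O: 3 × 516 = 1548
    Σ(broken) = 3775 kJ
  Bonds formed (products):
    C=O: 4 × 811 = 3244
    O-H: 4 × 455 = 1820
    Σ(formed) = 5064 kJ
  ΔH_B = 3775 − 5064 = −1289 kJ
ΔH_A − ΔH_B = +1179 kJ, so reaction B has the more negative ΔH; |ΔH_A − ΔH_B| = 1179 kJ.

Reaction B, by 1179 kJ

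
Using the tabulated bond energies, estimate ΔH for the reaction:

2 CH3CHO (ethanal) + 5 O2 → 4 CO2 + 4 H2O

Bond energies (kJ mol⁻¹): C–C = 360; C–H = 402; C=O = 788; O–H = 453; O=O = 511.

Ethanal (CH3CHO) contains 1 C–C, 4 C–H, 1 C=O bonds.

ΔH ≈ −1861 kJ

Bonds broken (reactants):
  C–C: 2 × 360 = 720
  C–H: 8 × 402 = 3216
  C=O: 2 × 788 = 1576
  O=O: 5 × 511 = 2555
  Σ(broken) = 8067 kJ
Bonds formed (products):
  C=O: 8 × 788 = 6304
  O–H: 8 × 453 = 3624
  Σ(formed) = 9928 kJ
ΔH = Σ(broken) − Σ(formed) = 8067 − 9928 = −1861 kJ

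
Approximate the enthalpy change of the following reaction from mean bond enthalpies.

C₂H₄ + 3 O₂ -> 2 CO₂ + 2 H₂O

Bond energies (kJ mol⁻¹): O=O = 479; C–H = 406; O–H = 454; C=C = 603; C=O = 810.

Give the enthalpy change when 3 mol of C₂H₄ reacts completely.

Bonds broken (reactants):
  C–H: 4 × 406 = 1624
  C=C: 1 × 603 = 603
  O=O: 3 × 479 = 1437
  Σ(broken) = 3664 kJ
Bonds formed (products):
  C=O: 4 × 810 = 3240
  O–H: 4 × 454 = 1816
  Σ(formed) = 5056 kJ
ΔH = Σ(broken) − Σ(formed) = 3664 − 5056 = −1392 kJ
For 3× the reaction as written: 3 × (−1392) = −4176 kJ

ΔH = −4176 kJ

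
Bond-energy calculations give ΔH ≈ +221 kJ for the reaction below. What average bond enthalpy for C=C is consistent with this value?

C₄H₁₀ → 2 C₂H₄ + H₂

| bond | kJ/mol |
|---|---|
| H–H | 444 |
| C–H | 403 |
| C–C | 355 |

D(C=C) ≈ 603 kJ/mol

Let D be the C=C bond energy.
Σ(broken) = 3×355 + 10×403 = 5095
Σ(formed) = 8×403 + 2×D + 1×444 = 3668 + 2D
ΔH = Σ(broken) − Σ(formed) = (5095) − (3668 + 2D) = +1427 − 2D
Setting this equal to +221 kJ gives 2D = 1206, so D = 603 kJ/mol.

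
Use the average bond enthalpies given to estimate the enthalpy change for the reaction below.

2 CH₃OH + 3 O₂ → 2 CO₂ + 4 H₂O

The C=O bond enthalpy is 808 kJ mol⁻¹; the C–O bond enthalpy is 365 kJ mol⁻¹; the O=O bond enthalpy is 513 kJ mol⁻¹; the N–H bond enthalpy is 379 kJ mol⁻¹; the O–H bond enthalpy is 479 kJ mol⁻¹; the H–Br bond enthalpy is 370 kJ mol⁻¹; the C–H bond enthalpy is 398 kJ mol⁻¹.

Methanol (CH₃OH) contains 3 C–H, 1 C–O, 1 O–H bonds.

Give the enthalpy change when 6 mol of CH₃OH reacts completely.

Bonds broken (reactants):
  C–H: 6 × 398 = 2388
  C–O: 2 × 365 = 730
  O–H: 2 × 479 = 958
  O=O: 3 × 513 = 1539
  Σ(broken) = 5615 kJ
Bonds formed (products):
  C=O: 4 × 808 = 3232
  O–H: 8 × 479 = 3832
  Σ(formed) = 7064 kJ
ΔH = Σ(broken) − Σ(formed) = 5615 − 7064 = −1449 kJ
For 3× the reaction as written: 3 × (−1449) = −4347 kJ

ΔH = −4347 kJ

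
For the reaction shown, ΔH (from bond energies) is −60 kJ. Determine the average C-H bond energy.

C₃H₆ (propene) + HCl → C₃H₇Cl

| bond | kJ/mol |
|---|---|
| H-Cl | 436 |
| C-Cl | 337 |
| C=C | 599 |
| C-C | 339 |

D(C-H) ≈ 419 kJ/mol

Let D be the C-H bond energy.
Σ(broken) = 1×339 + 6×D + 1×599 + 1×436 = 1374 + 6D
Σ(formed) = 2×339 + 1×337 + 7×D = 1015 + 7D
ΔH = Σ(broken) − Σ(formed) = (1374 + 6D) − (1015 + 7D) = +359 − D
Setting this equal to −60 kJ gives D = 419 kJ/mol.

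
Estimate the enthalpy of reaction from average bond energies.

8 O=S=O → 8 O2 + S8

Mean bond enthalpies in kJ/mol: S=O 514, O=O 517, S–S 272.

ΔH ≈ +1912 kJ

Bonds broken (reactants):
  S=O: 16 × 514 = 8224
  Σ(broken) = 8224 kJ
Bonds formed (products):
  O=O: 8 × 517 = 4136
  S–S: 8 × 272 = 2176
  Σ(formed) = 6312 kJ
ΔH = Σ(broken) − Σ(formed) = 8224 − 6312 = +1912 kJ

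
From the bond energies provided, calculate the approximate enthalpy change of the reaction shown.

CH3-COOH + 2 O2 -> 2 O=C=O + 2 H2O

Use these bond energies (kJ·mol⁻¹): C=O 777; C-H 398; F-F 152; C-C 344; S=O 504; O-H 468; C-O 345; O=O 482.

Bonds broken (reactants):
  C-C: 1 × 344 = 344
  C-H: 3 × 398 = 1194
  C-O: 1 × 345 = 345
  C=O: 1 × 777 = 777
  O-H: 1 × 468 = 468
  O=O: 2 × 482 = 964
  Σ(broken) = 4092 kJ
Bonds formed (products):
  C=O: 4 × 777 = 3108
  O-H: 4 × 468 = 1872
  Σ(formed) = 4980 kJ
ΔH = Σ(broken) − Σ(formed) = 4092 − 4980 = −888 kJ

ΔH ≈ −888 kJ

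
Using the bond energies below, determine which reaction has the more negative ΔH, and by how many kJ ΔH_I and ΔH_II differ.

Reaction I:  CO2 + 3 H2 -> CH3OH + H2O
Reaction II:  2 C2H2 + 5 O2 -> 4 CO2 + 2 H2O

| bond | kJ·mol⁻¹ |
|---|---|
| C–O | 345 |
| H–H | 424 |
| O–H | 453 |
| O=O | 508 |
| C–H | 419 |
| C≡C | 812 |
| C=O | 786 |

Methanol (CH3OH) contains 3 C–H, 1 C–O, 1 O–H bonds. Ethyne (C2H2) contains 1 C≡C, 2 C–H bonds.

Reaction I:
  Bonds broken (reactants):
    C=O: 2 × 786 = 1572
    H–H: 3 × 424 = 1272
    Σ(broken) = 2844 kJ
  Bonds formed (products):
    C–H: 3 × 419 = 1257
    C–O: 1 × 345 = 345
    O–H: 3 × 453 = 1359
    Σ(formed) = 2961 kJ
  ΔH_I = 2844 − 2961 = −117 kJ
Reaction II:
  Bonds broken (reactants):
    C≡C: 2 × 812 = 1624
    C–H: 4 × 419 = 1676
    O=O: 5 × 508 = 2540
    Σ(broken) = 5840 kJ
  Bonds formed (products):
    C=O: 8 × 786 = 6288
    O–H: 4 × 453 = 1812
    Σ(formed) = 8100 kJ
  ΔH_II = 5840 − 8100 = −2260 kJ
ΔH_I − ΔH_II = +2143 kJ, so reaction II has the more negative ΔH; |ΔH_I − ΔH_II| = 2143 kJ.

Reaction II, by 2143 kJ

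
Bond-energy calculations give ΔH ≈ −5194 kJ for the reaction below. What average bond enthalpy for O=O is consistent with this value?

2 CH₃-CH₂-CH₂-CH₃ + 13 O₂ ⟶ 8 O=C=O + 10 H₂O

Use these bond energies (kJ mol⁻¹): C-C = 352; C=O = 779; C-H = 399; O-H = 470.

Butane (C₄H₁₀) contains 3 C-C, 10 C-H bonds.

D(O=O) ≈ 506 kJ/mol

Let D be the O=O bond energy.
Σ(broken) = 6×352 + 20×399 + 13×D = 10092 + 13D
Σ(formed) = 16×779 + 20×470 = 21864
ΔH = Σ(broken) − Σ(formed) = (10092 + 13D) − (21864) = −11772 + 13D
Setting this equal to −5194 kJ gives 13D = 6578, so D = 506 kJ/mol.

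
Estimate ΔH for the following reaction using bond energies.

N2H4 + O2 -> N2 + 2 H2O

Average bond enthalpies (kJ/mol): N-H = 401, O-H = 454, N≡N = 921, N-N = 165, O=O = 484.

Bonds broken (reactants):
  N-H: 4 × 401 = 1604
  N-N: 1 × 165 = 165
  O=O: 1 × 484 = 484
  Σ(broken) = 2253 kJ
Bonds formed (products):
  N≡N: 1 × 921 = 921
  O-H: 4 × 454 = 1816
  Σ(formed) = 2737 kJ
ΔH = Σ(broken) − Σ(formed) = 2253 − 2737 = −484 kJ

ΔH ≈ −484 kJ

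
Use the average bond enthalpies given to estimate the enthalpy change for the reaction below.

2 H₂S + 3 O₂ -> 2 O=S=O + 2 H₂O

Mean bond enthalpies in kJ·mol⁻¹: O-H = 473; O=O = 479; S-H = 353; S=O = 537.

Bonds broken (reactants):
  O=O: 3 × 479 = 1437
  S-H: 4 × 353 = 1412
  Σ(broken) = 2849 kJ
Bonds formed (products):
  O-H: 4 × 473 = 1892
  S=O: 4 × 537 = 2148
  Σ(formed) = 4040 kJ
ΔH = Σ(broken) − Σ(formed) = 2849 − 4040 = −1191 kJ

ΔH ≈ −1191 kJ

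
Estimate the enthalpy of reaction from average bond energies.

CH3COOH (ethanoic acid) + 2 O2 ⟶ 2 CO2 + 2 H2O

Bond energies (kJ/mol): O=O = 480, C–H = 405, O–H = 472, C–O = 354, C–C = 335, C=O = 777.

ΔH ≈ −883 kJ

Bonds broken (reactants):
  C–C: 1 × 335 = 335
  C–H: 3 × 405 = 1215
  C–O: 1 × 354 = 354
  C=O: 1 × 777 = 777
  O–H: 1 × 472 = 472
  O=O: 2 × 480 = 960
  Σ(broken) = 4113 kJ
Bonds formed (products):
  C=O: 4 × 777 = 3108
  O–H: 4 × 472 = 1888
  Σ(formed) = 4996 kJ
ΔH = Σ(broken) − Σ(formed) = 4113 − 4996 = −883 kJ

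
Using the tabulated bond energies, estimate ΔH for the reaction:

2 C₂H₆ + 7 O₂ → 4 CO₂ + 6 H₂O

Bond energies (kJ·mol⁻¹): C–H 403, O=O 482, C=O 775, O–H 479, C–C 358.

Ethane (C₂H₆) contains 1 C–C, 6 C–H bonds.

ΔH ≈ −3022 kJ

Bonds broken (reactants):
  C–C: 2 × 358 = 716
  C–H: 12 × 403 = 4836
  O=O: 7 × 482 = 3374
  Σ(broken) = 8926 kJ
Bonds formed (products):
  C=O: 8 × 775 = 6200
  O–H: 12 × 479 = 5748
  Σ(formed) = 11948 kJ
ΔH = Σ(broken) − Σ(formed) = 8926 − 11948 = −3022 kJ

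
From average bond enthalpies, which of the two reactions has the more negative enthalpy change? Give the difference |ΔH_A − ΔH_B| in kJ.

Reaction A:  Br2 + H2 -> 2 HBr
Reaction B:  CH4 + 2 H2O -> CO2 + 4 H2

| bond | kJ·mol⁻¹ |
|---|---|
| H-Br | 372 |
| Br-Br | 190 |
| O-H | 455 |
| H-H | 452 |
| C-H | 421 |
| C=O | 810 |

Reaction A:
  Bonds broken (reactants):
    Br-Br: 1 × 190 = 190
    H-H: 1 × 452 = 452
    Σ(broken) = 642 kJ
  Bonds formed (products):
    H-Br: 2 × 372 = 744
    Σ(formed) = 744 kJ
  ΔH_A = 642 − 744 = −102 kJ
Reaction B:
  Bonds broken (reactants):
    C-H: 4 × 421 = 1684
    O-H: 4 × 455 = 1820
    Σ(broken) = 3504 kJ
  Bonds formed (products):
    C=O: 2 × 810 = 1620
    H-H: 4 × 452 = 1808
    Σ(formed) = 3428 kJ
  ΔH_B = 3504 − 3428 = +76 kJ
ΔH_A − ΔH_B = −178 kJ, so reaction A has the more negative ΔH; |ΔH_A − ΔH_B| = 178 kJ.

Reaction A, by 178 kJ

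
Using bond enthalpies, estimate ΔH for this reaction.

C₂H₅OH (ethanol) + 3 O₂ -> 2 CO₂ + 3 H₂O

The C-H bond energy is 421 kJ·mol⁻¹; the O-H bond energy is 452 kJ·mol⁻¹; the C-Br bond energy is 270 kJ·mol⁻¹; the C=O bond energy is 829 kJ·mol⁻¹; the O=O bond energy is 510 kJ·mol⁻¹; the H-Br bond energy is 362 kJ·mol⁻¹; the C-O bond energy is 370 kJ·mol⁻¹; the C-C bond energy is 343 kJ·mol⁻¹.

Bonds broken (reactants):
  C-C: 1 × 343 = 343
  C-H: 5 × 421 = 2105
  C-O: 1 × 370 = 370
  O-H: 1 × 452 = 452
  O=O: 3 × 510 = 1530
  Σ(broken) = 4800 kJ
Bonds formed (products):
  C=O: 4 × 829 = 3316
  O-H: 6 × 452 = 2712
  Σ(formed) = 6028 kJ
ΔH = Σ(broken) − Σ(formed) = 4800 − 6028 = −1228 kJ

ΔH ≈ −1228 kJ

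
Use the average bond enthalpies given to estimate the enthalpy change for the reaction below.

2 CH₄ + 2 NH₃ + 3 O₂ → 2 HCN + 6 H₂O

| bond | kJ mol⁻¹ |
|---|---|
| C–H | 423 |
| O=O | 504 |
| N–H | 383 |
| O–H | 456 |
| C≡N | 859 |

ΔH ≈ −842 kJ

Bonds broken (reactants):
  C–H: 8 × 423 = 3384
  N–H: 6 × 383 = 2298
  O=O: 3 × 504 = 1512
  Σ(broken) = 7194 kJ
Bonds formed (products):
  C≡N: 2 × 859 = 1718
  C–H: 2 × 423 = 846
  O–H: 12 × 456 = 5472
  Σ(formed) = 8036 kJ
ΔH = Σ(broken) − Σ(formed) = 7194 − 8036 = −842 kJ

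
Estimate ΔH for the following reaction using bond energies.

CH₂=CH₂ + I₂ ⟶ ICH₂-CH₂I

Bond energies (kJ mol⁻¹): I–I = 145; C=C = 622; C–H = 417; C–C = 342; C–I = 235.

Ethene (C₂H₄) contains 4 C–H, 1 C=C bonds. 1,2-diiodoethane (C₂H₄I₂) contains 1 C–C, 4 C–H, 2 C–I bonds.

ΔH ≈ −45 kJ

Bonds broken (reactants):
  C–H: 4 × 417 = 1668
  C=C: 1 × 622 = 622
  I–I: 1 × 145 = 145
  Σ(broken) = 2435 kJ
Bonds formed (products):
  C–C: 1 × 342 = 342
  C–H: 4 × 417 = 1668
  C–I: 2 × 235 = 470
  Σ(formed) = 2480 kJ
ΔH = Σ(broken) − Σ(formed) = 2435 − 2480 = −45 kJ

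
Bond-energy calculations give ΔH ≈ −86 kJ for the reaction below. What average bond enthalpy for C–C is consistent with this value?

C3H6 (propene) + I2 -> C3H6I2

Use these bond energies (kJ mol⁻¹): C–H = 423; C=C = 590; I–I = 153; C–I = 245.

D(C–C) ≈ 339 kJ/mol

Let D be the C–C bond energy.
Σ(broken) = 1×D + 6×423 + 1×590 + 1×153 = 3281 + D
Σ(formed) = 2×D + 6×423 + 2×245 = 3028 + 2D
ΔH = Σ(broken) − Σ(formed) = (3281 + D) − (3028 + 2D) = +253 − D
Setting this equal to −86 kJ gives D = 339 kJ/mol.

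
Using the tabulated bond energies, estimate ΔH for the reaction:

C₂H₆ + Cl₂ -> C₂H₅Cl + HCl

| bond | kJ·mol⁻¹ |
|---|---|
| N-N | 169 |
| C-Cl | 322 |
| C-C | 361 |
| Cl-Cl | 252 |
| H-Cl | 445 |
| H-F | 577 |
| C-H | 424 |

ΔH ≈ −91 kJ

Bonds broken (reactants):
  C-C: 1 × 361 = 361
  C-H: 6 × 424 = 2544
  Cl-Cl: 1 × 252 = 252
  Σ(broken) = 3157 kJ
Bonds formed (products):
  C-C: 1 × 361 = 361
  C-Cl: 1 × 322 = 322
  C-H: 5 × 424 = 2120
  H-Cl: 1 × 445 = 445
  Σ(formed) = 3248 kJ
ΔH = Σ(broken) − Σ(formed) = 3157 − 3248 = −91 kJ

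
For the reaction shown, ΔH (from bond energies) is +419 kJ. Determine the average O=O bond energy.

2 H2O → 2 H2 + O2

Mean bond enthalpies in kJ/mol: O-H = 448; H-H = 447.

Let D be the O=O bond energy.
Σ(broken) = 4×448 = 1792
Σ(formed) = 2×447 + 1×D = 894 + D
ΔH = Σ(broken) − Σ(formed) = (1792) − (894 + D) = +898 − D
Setting this equal to +419 kJ gives D = 479 kJ/mol.

D(O=O) ≈ 479 kJ/mol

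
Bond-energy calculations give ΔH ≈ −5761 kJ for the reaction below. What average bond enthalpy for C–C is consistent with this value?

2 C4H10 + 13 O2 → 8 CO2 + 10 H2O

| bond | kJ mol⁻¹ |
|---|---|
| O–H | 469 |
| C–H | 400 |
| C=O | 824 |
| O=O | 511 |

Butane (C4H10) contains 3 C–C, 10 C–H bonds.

Let D be the C–C bond energy.
Σ(broken) = 6×D + 20×400 + 13×511 = 14643 + 6D
Σ(formed) = 16×824 + 20×469 = 22564
ΔH = Σ(broken) − Σ(formed) = (14643 + 6D) − (22564) = −7921 + 6D
Setting this equal to −5761 kJ gives 6D = 2160, so D = 360 kJ/mol.

D(C–C) ≈ 360 kJ/mol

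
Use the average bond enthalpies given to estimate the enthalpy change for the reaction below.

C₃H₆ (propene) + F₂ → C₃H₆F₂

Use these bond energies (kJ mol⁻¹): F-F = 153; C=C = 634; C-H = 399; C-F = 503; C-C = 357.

Bonds broken (reactants):
  C-C: 1 × 357 = 357
  C-H: 6 × 399 = 2394
  C=C: 1 × 634 = 634
  F-F: 1 × 153 = 153
  Σ(broken) = 3538 kJ
Bonds formed (products):
  C-C: 2 × 357 = 714
  C-F: 2 × 503 = 1006
  C-H: 6 × 399 = 2394
  Σ(formed) = 4114 kJ
ΔH = Σ(broken) − Σ(formed) = 3538 − 4114 = −576 kJ

ΔH ≈ −576 kJ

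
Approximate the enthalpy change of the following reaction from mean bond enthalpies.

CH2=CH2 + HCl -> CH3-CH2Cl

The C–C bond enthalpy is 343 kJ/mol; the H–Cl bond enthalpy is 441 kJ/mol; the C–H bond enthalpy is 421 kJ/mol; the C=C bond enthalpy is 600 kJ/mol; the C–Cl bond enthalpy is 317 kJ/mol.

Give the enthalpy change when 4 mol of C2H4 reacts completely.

Bonds broken (reactants):
  C–H: 4 × 421 = 1684
  C=C: 1 × 600 = 600
  H–Cl: 1 × 441 = 441
  Σ(broken) = 2725 kJ
Bonds formed (products):
  C–C: 1 × 343 = 343
  C–Cl: 1 × 317 = 317
  C–H: 5 × 421 = 2105
  Σ(formed) = 2765 kJ
ΔH = Σ(broken) − Σ(formed) = 2725 − 2765 = −40 kJ
For 4× the reaction as written: 4 × (−40) = −160 kJ

ΔH = −160 kJ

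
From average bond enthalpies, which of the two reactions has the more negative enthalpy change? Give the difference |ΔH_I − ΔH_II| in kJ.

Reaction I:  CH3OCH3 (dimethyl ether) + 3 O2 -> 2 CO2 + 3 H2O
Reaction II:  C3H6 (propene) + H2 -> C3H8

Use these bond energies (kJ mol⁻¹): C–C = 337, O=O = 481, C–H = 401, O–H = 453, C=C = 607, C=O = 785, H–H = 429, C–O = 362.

Reaction I:
  Bonds broken (reactants):
    C–H: 6 × 401 = 2406
    C–O: 2 × 362 = 724
    O=O: 3 × 481 = 1443
    Σ(broken) = 4573 kJ
  Bonds formed (products):
    C=O: 4 × 785 = 3140
    O–H: 6 × 453 = 2718
    Σ(formed) = 5858 kJ
  ΔH_I = 4573 − 5858 = −1285 kJ
Reaction II:
  Bonds broken (reactants):
    C–C: 1 × 337 = 337
    C–H: 6 × 401 = 2406
    C=C: 1 × 607 = 607
    H–H: 1 × 429 = 429
    Σ(broken) = 3779 kJ
  Bonds formed (products):
    C–C: 2 × 337 = 674
    C–H: 8 × 401 = 3208
    Σ(formed) = 3882 kJ
  ΔH_II = 3779 − 3882 = −103 kJ
ΔH_I − ΔH_II = −1182 kJ, so reaction I has the more negative ΔH; |ΔH_I − ΔH_II| = 1182 kJ.

Reaction I, by 1182 kJ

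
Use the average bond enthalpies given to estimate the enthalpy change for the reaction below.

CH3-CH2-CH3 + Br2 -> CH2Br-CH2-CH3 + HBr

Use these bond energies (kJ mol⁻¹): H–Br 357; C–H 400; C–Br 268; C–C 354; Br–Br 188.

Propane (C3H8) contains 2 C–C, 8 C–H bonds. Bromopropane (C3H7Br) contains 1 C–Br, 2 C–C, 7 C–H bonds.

ΔH ≈ −37 kJ

Bonds broken (reactants):
  Br–Br: 1 × 188 = 188
  C–C: 2 × 354 = 708
  C–H: 8 × 400 = 3200
  Σ(broken) = 4096 kJ
Bonds formed (products):
  C–Br: 1 × 268 = 268
  C–C: 2 × 354 = 708
  C–H: 7 × 400 = 2800
  H–Br: 1 × 357 = 357
  Σ(formed) = 4133 kJ
ΔH = Σ(broken) − Σ(formed) = 4096 − 4133 = −37 kJ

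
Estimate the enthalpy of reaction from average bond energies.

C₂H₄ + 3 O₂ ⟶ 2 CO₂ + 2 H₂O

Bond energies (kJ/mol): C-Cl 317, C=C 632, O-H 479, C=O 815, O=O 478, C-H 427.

ΔH ≈ −1402 kJ

Bonds broken (reactants):
  C-H: 4 × 427 = 1708
  C=C: 1 × 632 = 632
  O=O: 3 × 478 = 1434
  Σ(broken) = 3774 kJ
Bonds formed (products):
  C=O: 4 × 815 = 3260
  O-H: 4 × 479 = 1916
  Σ(formed) = 5176 kJ
ΔH = Σ(broken) − Σ(formed) = 3774 − 5176 = −1402 kJ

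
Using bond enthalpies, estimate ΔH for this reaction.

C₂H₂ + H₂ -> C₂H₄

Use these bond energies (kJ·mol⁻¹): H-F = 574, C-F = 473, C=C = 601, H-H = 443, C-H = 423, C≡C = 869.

ΔH ≈ −135 kJ

Bonds broken (reactants):
  C≡C: 1 × 869 = 869
  C-H: 2 × 423 = 846
  H-H: 1 × 443 = 443
  Σ(broken) = 2158 kJ
Bonds formed (products):
  C-H: 4 × 423 = 1692
  C=C: 1 × 601 = 601
  Σ(formed) = 2293 kJ
ΔH = Σ(broken) − Σ(formed) = 2158 − 2293 = −135 kJ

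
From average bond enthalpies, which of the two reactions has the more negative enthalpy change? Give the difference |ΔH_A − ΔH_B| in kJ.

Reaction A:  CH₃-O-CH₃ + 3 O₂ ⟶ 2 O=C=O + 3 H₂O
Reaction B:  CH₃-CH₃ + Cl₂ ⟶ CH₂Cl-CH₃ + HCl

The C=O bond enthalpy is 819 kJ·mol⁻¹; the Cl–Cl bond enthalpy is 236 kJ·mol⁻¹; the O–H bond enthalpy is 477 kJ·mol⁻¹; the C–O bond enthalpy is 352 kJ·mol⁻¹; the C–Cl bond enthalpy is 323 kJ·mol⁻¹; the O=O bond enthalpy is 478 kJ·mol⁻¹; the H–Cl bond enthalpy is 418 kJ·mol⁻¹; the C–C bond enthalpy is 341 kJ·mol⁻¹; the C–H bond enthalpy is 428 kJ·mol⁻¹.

Reaction A, by 1355 kJ

Reaction A:
  Bonds broken (reactants):
    C–H: 6 × 428 = 2568
    C–O: 2 × 352 = 704
    O=O: 3 × 478 = 1434
    Σ(broken) = 4706 kJ
  Bonds formed (products):
    C=O: 4 × 819 = 3276
    O–H: 6 × 477 = 2862
    Σ(formed) = 6138 kJ
  ΔH_A = 4706 − 6138 = −1432 kJ
Reaction B:
  Bonds broken (reactants):
    C–C: 1 × 341 = 341
    C–H: 6 × 428 = 2568
    Cl–Cl: 1 × 236 = 236
    Σ(broken) = 3145 kJ
  Bonds formed (products):
    C–C: 1 × 341 = 341
    C–Cl: 1 × 323 = 323
    C–H: 5 × 428 = 2140
    H–Cl: 1 × 418 = 418
    Σ(formed) = 3222 kJ
  ΔH_B = 3145 − 3222 = −77 kJ
ΔH_A − ΔH_B = −1355 kJ, so reaction A has the more negative ΔH; |ΔH_A − ΔH_B| = 1355 kJ.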